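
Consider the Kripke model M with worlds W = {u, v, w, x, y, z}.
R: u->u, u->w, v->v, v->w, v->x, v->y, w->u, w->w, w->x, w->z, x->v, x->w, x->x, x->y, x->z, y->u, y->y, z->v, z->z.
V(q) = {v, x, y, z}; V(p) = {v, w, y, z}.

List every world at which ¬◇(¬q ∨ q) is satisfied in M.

Let φ = ¬◇(¬q ∨ q). Evaluate φ at each world:
  u (successors {u, w}): φ is false.
  v (successors {v, w, x, y}): φ is false.
  w (successors {u, w, x, z}): φ is false.
  x (successors {v, w, x, y, z}): φ is false.
  y (successors {u, y}): φ is false.
  z (successors {v, z}): φ is false.
For instance, at u:
  At u: ◇(¬q ∨ q) is true, so ¬◇(¬q ∨ q) is false.
    At u: ◇(¬q ∨ q) requires ¬q ∨ q at some successor in {u, w}.
      ¬q ∨ q holds at u, so ◇(¬q ∨ q) is true at u.
Satisfying worlds: none.

none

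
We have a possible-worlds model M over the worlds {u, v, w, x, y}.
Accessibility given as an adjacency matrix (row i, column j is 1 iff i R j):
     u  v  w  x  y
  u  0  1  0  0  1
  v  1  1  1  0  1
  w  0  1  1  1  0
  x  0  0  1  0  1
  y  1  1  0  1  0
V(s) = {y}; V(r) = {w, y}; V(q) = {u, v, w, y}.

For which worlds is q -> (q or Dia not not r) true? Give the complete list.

Recall that Dia ψ holds at a world iff ψ holds at some accessible world.
Let φ = q -> (q or Dia not not r). Evaluate φ at each world:
  u (successors {v, y}): φ is true.
  v (successors {u, v, w, y}): φ is true.
  w (successors {v, w, x}): φ is true.
  x (successors {w, y}): φ is true.
  y (successors {u, v, x}): φ is true.
For instance, at u:
  At u: q is true, q or Dia not not r is true, so q -> (q or Dia not not r) is true.
    At u: q is true, Dia not not r is true, so q or Dia not not r is true.
      At u: Dia not not r requires not not r at some successor in {v, y}.
        not not r holds at y, so Dia not not r is true at u.
Satisfying worlds: {u, v, w, x, y}

u, v, w, x, y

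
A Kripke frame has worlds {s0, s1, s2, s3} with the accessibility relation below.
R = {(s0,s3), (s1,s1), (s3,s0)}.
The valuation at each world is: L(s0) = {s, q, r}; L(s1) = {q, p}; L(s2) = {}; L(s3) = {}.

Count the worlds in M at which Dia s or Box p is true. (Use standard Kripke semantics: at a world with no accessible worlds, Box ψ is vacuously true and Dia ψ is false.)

Recall that Box ψ holds at a world iff ψ holds at every accessible world, and Dia ψ holds iff ψ holds at some accessible world.
Let φ = Dia s or Box p. Evaluate φ at each world:
  s0 (successors {s3}): φ is false.
  s1 (successors {s1}): φ is true.
  s2 (successors ∅): φ is true.
  s3 (successors {s0}): φ is true.
For instance, at s0:
  At s0: Dia s is false, Box p is false, so Dia s or Box p is false.
    At s0: Dia s requires s at some successor in {s3}.
      At s3: s is false.
    So Dia s is false at s0.
    At s0: Box p requires p at every successor {s3}.
      p fails at s3, so Box p is false at s0.
Satisfying worlds: {s1, s2, s3}

3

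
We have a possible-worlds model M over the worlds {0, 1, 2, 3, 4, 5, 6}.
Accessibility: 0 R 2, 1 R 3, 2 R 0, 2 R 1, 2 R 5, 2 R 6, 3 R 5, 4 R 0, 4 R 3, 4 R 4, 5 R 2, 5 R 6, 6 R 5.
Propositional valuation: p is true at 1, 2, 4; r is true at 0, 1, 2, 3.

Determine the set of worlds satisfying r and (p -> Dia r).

Let φ = r and (p -> Dia r). Evaluate φ at each world:
  0 (successors {2}): φ is true.
  1 (successors {3}): φ is true.
  2 (successors {0, 1, 5, 6}): φ is true.
  3 (successors {5}): φ is true.
  4 (successors {0, 3, 4}): φ is false.
  5 (successors {2, 6}): φ is false.
  6 (successors {5}): φ is false.
For instance, at 2:
  At 2: r is true, p -> Dia r is true, so r and (p -> Dia r) is true.
    At 2: p is true, Dia r is true, so p -> Dia r is true.
      At 2: Dia r requires r at some successor in {0, 1, 5, 6}.
        r holds at 0, so Dia r is true at 2.
Satisfying worlds: {0, 1, 2, 3}

0, 1, 2, 3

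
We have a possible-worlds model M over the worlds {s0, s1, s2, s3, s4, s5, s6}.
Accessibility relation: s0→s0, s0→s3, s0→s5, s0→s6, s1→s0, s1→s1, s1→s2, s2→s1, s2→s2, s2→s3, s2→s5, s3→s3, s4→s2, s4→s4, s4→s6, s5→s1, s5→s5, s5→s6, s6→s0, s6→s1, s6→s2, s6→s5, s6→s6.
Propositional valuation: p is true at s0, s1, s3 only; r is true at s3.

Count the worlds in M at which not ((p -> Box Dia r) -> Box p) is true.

Let φ = not ((p -> Box Dia r) -> Box p). Evaluate φ at each world:
  s0 (successors {s0, s3, s5, s6}): φ is false.
  s1 (successors {s0, s1, s2}): φ is false.
  s2 (successors {s1, s2, s3, s5}): φ is true.
  s3 (successors {s3}): φ is false.
  s4 (successors {s2, s4, s6}): φ is true.
  s5 (successors {s1, s5, s6}): φ is true.
  s6 (successors {s0, s1, s2, s5, s6}): φ is true.
For instance, at s4:
  At s4: (p -> Box Dia r) -> Box p is false, so not ((p -> Box Dia r) -> Box p) is true.
    At s4: p -> Box Dia r is true, Box p is false, so (p -> Box Dia r) -> Box p is false.
      At s4: p is false, Box Dia r is false, so p -> Box Dia r is true.
      At s4: Box p requires p at every successor {s2, s4, s6}.
        p fails at s2, so Box p is false at s4.
Satisfying worlds: {s2, s4, s5, s6}

4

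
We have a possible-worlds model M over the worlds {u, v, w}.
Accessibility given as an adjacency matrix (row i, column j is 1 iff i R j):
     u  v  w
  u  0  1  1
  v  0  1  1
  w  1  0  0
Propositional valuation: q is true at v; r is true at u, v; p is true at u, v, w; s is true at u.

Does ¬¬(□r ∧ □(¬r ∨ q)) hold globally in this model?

Recall that □ψ holds at a world iff ψ holds at every accessible world, and ◇ψ holds iff ψ holds at some accessible world.
Let φ = ¬¬(□r ∧ □(¬r ∨ q)). Evaluate φ at each world:
  u (successors {v, w}): φ is false.
  v (successors {v, w}): φ is false.
  w (successors {u}): φ is false.
Detail at u (counterexample):
  At u: ¬(□r ∧ □(¬r ∨ q)) is true, so ¬¬(□r ∧ □(¬r ∨ q)) is false.
    At u: □r ∧ □(¬r ∨ q) is false, so ¬(□r ∧ □(¬r ∨ q)) is true.
      At u: □r is false, □(¬r ∨ q) is true, so □r ∧ □(¬r ∨ q) is false.

No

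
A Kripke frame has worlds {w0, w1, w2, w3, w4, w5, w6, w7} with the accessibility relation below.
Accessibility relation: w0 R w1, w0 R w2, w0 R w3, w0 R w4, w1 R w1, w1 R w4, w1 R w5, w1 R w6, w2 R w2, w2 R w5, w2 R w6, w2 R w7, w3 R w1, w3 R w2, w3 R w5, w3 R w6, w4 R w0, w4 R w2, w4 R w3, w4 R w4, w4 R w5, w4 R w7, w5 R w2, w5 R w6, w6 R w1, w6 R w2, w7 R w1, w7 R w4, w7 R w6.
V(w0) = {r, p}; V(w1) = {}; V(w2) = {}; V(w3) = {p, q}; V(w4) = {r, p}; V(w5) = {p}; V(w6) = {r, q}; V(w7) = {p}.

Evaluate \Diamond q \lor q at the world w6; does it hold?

Yes

At w6: \Diamond q is false, q is true, so \Diamond q \lor q is true.
  At w6: \Diamond q requires q at some successor in {w1, w2}.
    At w1: q is false.
    At w2: q is false.
  So \Diamond q is false at w6.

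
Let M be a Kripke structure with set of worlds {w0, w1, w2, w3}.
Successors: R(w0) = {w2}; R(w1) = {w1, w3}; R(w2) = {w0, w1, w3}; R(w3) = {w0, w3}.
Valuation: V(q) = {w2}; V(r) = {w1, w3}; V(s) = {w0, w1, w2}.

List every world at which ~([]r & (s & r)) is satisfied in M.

Let φ = ~([]r & (s & r)). Evaluate φ at each world:
  w0 (successors {w2}): φ is true.
  w1 (successors {w1, w3}): φ is false.
  w2 (successors {w0, w1, w3}): φ is true.
  w3 (successors {w0, w3}): φ is true.
For instance, at w0:
  At w0: []r & (s & r) is false, so ~([]r & (s & r)) is true.
    At w0: []r is false, s & r is false, so []r & (s & r) is false.
      At w0: []r requires r at every successor {w2}.
        r fails at w2, so []r is false at w0.
Satisfying worlds: {w0, w2, w3}

w0, w2, w3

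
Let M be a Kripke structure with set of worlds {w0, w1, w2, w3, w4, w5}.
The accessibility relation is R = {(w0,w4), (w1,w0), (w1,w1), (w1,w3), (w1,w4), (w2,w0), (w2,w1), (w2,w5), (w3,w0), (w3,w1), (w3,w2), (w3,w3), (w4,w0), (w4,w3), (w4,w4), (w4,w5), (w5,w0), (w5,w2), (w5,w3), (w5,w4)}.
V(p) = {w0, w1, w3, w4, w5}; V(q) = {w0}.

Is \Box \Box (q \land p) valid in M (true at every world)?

No

Recall that \Box ψ holds at a world iff ψ holds at every accessible world, and \Diamond ψ holds iff ψ holds at some accessible world.
Let φ = \Box \Box (q \land p). Evaluate φ at each world:
  w0 (successors {w4}): φ is false.
  w1 (successors {w0, w1, w3, w4}): φ is false.
  w2 (successors {w0, w1, w5}): φ is false.
  w3 (successors {w0, w1, w2, w3}): φ is false.
  w4 (successors {w0, w3, w4, w5}): φ is false.
  w5 (successors {w0, w2, w3, w4}): φ is false.
Detail at w0 (counterexample):
  At w0: \Box \Box (q \land p) requires \Box (q \land p) at every successor {w4}.
    \Box (q \land p) fails at w4, so \Box \Box (q \land p) is false at w0.
      At w4: \Box (q \land p) requires q \land p at every successor {w0, w3, w4, w5}.
        q \land p fails at w3, so \Box (q \land p) is false at w4.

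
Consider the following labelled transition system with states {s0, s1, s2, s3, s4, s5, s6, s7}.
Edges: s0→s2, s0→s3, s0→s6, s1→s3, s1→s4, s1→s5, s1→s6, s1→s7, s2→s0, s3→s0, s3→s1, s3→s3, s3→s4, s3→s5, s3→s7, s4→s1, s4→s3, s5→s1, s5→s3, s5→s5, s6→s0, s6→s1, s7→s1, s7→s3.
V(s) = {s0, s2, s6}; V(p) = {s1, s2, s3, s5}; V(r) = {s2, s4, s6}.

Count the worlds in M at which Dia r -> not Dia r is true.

Let φ = Dia r -> not Dia r. Evaluate φ at each world:
  s0 (successors {s2, s3, s6}): φ is false.
  s1 (successors {s3, s4, s5, s6, s7}): φ is false.
  s2 (successors {s0}): φ is true.
  s3 (successors {s0, s1, s3, s4, s5, s7}): φ is false.
  s4 (successors {s1, s3}): φ is true.
  s5 (successors {s1, s3, s5}): φ is true.
  s6 (successors {s0, s1}): φ is true.
  s7 (successors {s1, s3}): φ is true.
For instance, at s0:
  At s0: Dia r is true, not Dia r is false, so Dia r -> not Dia r is false.
    At s0: Dia r requires r at some successor in {s2, s3, s6}.
      r holds at s2, so Dia r is true at s0.
    At s0: Dia r is true, so not Dia r is false.
      At s0: Dia r requires r at some successor in {s2, s3, s6}.
        r holds at s2, so Dia r is true at s0.
Satisfying worlds: {s2, s4, s5, s6, s7}

5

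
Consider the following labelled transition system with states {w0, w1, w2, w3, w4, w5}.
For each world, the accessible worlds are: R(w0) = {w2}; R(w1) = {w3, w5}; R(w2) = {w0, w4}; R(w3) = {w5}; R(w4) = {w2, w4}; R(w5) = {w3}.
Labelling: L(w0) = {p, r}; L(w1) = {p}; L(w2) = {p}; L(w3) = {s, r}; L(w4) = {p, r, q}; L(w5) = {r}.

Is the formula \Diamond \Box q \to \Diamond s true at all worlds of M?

Let φ = \Diamond \Box q \to \Diamond s. Evaluate φ at each world:
  w0 (successors {w2}): φ is true.
  w1 (successors {w3, w5}): φ is true.
  w2 (successors {w0, w4}): φ is true.
  w3 (successors {w5}): φ is true.
  w4 (successors {w2, w4}): φ is true.
  w5 (successors {w3}): φ is true.
For instance, at w3:
  At w3: \Diamond \Box q is false, \Diamond s is false, so \Diamond \Box q \to \Diamond s is true.
    At w3: \Diamond \Box q requires \Box q at some successor in {w5}.
      At w5: \Box q is false.
    So \Diamond \Box q is false at w3.
    At w3: \Diamond s requires s at some successor in {w5}.
      At w5: s is false.
    So \Diamond s is false at w3.

Yes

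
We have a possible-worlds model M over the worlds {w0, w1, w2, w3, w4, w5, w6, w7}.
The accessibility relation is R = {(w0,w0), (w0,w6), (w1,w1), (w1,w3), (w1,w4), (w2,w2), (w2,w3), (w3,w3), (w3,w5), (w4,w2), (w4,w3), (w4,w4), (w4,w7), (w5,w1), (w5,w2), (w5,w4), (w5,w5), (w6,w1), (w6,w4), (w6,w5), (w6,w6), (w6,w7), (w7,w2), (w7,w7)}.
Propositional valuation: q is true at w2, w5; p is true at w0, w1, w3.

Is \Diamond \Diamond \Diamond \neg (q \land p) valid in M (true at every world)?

Let φ = \Diamond \Diamond \Diamond \neg (q \land p). Evaluate φ at each world:
  w0 (successors {w0, w6}): φ is true.
  w1 (successors {w1, w3, w4}): φ is true.
  w2 (successors {w2, w3}): φ is true.
  w3 (successors {w3, w5}): φ is true.
  w4 (successors {w2, w3, w4, w7}): φ is true.
  w5 (successors {w1, w2, w4, w5}): φ is true.
  w6 (successors {w1, w4, w5, w6, w7}): φ is true.
  w7 (successors {w2, w7}): φ is true.
For instance, at w4:
  At w4: \Diamond \Diamond \Diamond \neg (q \land p) requires \Diamond \Diamond \neg (q \land p) at some successor in {w2, w3, w4, w7}.
    \Diamond \Diamond \neg (q \land p) holds at w2, so \Diamond \Diamond \Diamond \neg (q \land p) is true at w4.
      At w2: \Diamond \Diamond \neg (q \land p) requires \Diamond \neg (q \land p) at some successor in {w2, w3}.
        \Diamond \neg (q \land p) holds at w2, so \Diamond \Diamond \neg (q \land p) is true at w2.

Yes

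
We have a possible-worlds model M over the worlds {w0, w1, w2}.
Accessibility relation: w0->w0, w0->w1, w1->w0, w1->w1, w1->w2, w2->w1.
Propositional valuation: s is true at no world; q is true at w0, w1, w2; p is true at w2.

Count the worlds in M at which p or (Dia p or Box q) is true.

3

Recall that Box ψ holds at a world iff ψ holds at every accessible world, and Dia ψ holds iff ψ holds at some accessible world.
Let φ = p or (Dia p or Box q). Evaluate φ at each world:
  w0 (successors {w0, w1}): φ is true.
  w1 (successors {w0, w1, w2}): φ is true.
  w2 (successors {w1}): φ is true.
For instance, at w0:
  At w0: p is false, Dia p or Box q is true, so p or (Dia p or Box q) is true.
    At w0: Dia p is false, Box q is true, so Dia p or Box q is true.
      At w0: Dia p requires p at some successor in {w0, w1}.
        At w0: p is false.
        At w1: p is false.
      So Dia p is false at w0.
      At w0: Box q requires q at every successor {w0, w1}.
        At w0: q is true.
        At w1: q is true.
      So Box q is true at w0.
Satisfying worlds: {w0, w1, w2}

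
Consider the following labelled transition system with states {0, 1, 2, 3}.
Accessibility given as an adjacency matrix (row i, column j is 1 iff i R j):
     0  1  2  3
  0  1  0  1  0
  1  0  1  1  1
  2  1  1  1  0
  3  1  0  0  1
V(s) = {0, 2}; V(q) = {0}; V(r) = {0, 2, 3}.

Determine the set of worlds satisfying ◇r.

0, 1, 2, 3

Let φ = ◇r. Evaluate φ at each world:
  0 (successors {0, 2}): φ is true.
  1 (successors {1, 2, 3}): φ is true.
  2 (successors {0, 1, 2}): φ is true.
  3 (successors {0, 3}): φ is true.
For instance, at 0:
  At 0: ◇r requires r at some successor in {0, 2}.
    r holds at 0, so ◇r is true at 0.
Satisfying worlds: {0, 1, 2, 3}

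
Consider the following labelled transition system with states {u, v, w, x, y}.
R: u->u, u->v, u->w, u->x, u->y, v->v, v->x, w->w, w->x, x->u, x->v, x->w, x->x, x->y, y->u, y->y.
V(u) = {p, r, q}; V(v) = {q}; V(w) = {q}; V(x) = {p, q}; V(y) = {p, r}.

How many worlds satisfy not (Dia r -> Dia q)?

0

Recall that Dia ψ holds at a world iff ψ holds at some accessible world.
Let φ = not (Dia r -> Dia q). Evaluate φ at each world:
  u (successors {u, v, w, x, y}): φ is false.
  v (successors {v, x}): φ is false.
  w (successors {w, x}): φ is false.
  x (successors {u, v, w, x, y}): φ is false.
  y (successors {u, y}): φ is false.
For instance, at x:
  At x: Dia r -> Dia q is true, so not (Dia r -> Dia q) is false.
    At x: Dia r is true, Dia q is true, so Dia r -> Dia q is true.
      At x: Dia r requires r at some successor in {u, v, w, x, y}.
        r holds at u, so Dia r is true at x.
      At x: Dia q requires q at some successor in {u, v, w, x, y}.
        q holds at u, so Dia q is true at x.
Satisfying worlds: none.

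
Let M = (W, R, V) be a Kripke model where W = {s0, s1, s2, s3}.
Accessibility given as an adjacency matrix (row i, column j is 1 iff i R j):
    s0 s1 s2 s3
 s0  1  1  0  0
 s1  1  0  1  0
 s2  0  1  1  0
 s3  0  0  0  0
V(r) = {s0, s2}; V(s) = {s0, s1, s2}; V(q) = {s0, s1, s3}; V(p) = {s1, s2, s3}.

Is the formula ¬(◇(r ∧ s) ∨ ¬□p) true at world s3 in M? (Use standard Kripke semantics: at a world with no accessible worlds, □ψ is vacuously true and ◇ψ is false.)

Yes

At s3: ◇(r ∧ s) ∨ ¬□p is false, so ¬(◇(r ∧ s) ∨ ¬□p) is true.
  At s3: ◇(r ∧ s) is false, ¬□p is false, so ◇(r ∧ s) ∨ ¬□p is false.
    At s3: no accessible worlds, so ◇(r ∧ s) is false.
    At s3: □p is true, so ¬□p is false.
      At s3: no accessible worlds, so □p holds vacuously.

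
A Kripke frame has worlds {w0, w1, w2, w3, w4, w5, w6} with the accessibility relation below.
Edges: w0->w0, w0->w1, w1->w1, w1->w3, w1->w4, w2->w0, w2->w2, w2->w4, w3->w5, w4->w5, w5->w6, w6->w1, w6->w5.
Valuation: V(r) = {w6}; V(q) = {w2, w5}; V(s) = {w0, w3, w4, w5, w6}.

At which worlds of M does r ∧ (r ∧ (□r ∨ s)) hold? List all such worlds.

w6

Let φ = r ∧ (r ∧ (□r ∨ s)). Evaluate φ at each world:
  w0 (successors {w0, w1}): φ is false.
  w1 (successors {w1, w3, w4}): φ is false.
  w2 (successors {w0, w2, w4}): φ is false.
  w3 (successors {w5}): φ is false.
  w4 (successors {w5}): φ is false.
  w5 (successors {w6}): φ is false.
  w6 (successors {w1, w5}): φ is true.
For instance, at w5:
  At w5: r is false, r ∧ (□r ∨ s) is false, so r ∧ (r ∧ (□r ∨ s)) is false.
    At w5: r is false, □r ∨ s is true, so r ∧ (□r ∨ s) is false.
      At w5: □r is true, s is true, so □r ∨ s is true.
Satisfying worlds: {w6}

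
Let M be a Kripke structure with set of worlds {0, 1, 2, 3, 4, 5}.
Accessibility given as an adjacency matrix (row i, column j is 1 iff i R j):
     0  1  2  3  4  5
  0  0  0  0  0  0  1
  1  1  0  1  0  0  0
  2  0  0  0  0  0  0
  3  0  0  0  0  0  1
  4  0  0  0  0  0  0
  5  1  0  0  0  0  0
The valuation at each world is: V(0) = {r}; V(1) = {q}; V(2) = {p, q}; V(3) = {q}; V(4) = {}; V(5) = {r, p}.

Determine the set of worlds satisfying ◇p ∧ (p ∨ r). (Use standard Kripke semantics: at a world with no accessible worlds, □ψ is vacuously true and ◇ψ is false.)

Let φ = ◇p ∧ (p ∨ r). Evaluate φ at each world:
  0 (successors {5}): φ is true.
  1 (successors {0, 2}): φ is false.
  2 (successors ∅): φ is false.
  3 (successors {5}): φ is false.
  4 (successors ∅): φ is false.
  5 (successors {0}): φ is false.
For instance, at 5:
  At 5: ◇p is false, p ∨ r is true, so ◇p ∧ (p ∨ r) is false.
    At 5: ◇p requires p at some successor in {0}.
      At 0: p is false.
    So ◇p is false at 5.
Satisfying worlds: {0}

0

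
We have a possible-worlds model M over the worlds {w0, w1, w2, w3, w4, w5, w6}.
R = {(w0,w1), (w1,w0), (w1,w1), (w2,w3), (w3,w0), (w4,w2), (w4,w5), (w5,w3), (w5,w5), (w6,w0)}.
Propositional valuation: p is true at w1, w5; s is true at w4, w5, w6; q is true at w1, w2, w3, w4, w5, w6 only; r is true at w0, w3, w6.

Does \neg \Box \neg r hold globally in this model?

Let φ = \neg \Box \neg r. Evaluate φ at each world:
  w0 (successors {w1}): φ is false.
  w1 (successors {w0, w1}): φ is true.
  w2 (successors {w3}): φ is true.
  w3 (successors {w0}): φ is true.
  w4 (successors {w2, w5}): φ is false.
  w5 (successors {w3, w5}): φ is true.
  w6 (successors {w0}): φ is true.
Detail at w0 (counterexample):
  At w0: \Box \neg r is true, so \neg \Box \neg r is false.
    At w0: \Box \neg r requires \neg r at every successor {w1}.
      At w1: \neg r is true.
    So \Box \neg r is true at w0.

No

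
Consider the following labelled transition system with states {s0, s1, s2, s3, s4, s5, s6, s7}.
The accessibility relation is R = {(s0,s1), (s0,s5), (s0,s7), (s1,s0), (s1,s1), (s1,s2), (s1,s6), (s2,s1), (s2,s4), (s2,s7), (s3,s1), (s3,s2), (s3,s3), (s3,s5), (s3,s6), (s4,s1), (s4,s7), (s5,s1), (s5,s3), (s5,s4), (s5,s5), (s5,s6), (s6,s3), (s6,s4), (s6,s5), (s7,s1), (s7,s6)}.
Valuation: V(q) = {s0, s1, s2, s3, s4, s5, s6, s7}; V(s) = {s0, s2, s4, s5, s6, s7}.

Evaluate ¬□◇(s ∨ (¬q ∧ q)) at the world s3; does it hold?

Recall that □ψ holds at a world iff ψ holds at every accessible world, and ◇ψ holds iff ψ holds at some accessible world.
At s3: □◇(s ∨ (¬q ∧ q)) is true, so ¬□◇(s ∨ (¬q ∧ q)) is false.
  At s3: □◇(s ∨ (¬q ∧ q)) requires ◇(s ∨ (¬q ∧ q)) at every successor {s1, s2, s3, s5, s6}.
    At s1: ◇(s ∨ (¬q ∧ q)) is true.
    At s2: ◇(s ∨ (¬q ∧ q)) is true.
    At s3: ◇(s ∨ (¬q ∧ q)) is true.
    At s5: ◇(s ∨ (¬q ∧ q)) is true.
    At s6: ◇(s ∨ (¬q ∧ q)) is true.
  So □◇(s ∨ (¬q ∧ q)) is true at s3.

No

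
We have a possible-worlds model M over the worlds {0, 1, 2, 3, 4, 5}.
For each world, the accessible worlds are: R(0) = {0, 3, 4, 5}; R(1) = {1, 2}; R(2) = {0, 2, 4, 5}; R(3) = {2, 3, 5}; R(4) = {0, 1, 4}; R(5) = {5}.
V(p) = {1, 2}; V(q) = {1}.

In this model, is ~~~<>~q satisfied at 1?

Recall that <>ψ holds at a world iff ψ holds at some accessible world.
At 1: ~~<>~q is true, so ~~~<>~q is false.
  At 1: ~<>~q is false, so ~~<>~q is true.
    At 1: <>~q is true, so ~<>~q is false.
      At 1: <>~q requires ~q at some successor in {1, 2}.
        ~q holds at 2, so <>~q is true at 1.

No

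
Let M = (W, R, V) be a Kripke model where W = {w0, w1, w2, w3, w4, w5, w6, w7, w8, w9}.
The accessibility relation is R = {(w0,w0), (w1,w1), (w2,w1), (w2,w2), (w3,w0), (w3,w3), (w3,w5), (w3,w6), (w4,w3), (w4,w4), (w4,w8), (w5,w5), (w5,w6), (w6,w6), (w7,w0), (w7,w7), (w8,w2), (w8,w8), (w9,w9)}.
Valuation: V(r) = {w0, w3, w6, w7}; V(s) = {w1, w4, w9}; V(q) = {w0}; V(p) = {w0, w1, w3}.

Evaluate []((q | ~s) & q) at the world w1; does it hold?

At w1: []((q | ~s) & q) requires (q | ~s) & q at every successor {w1}.
  (q | ~s) & q fails at w1, so []((q | ~s) & q) is false at w1.

No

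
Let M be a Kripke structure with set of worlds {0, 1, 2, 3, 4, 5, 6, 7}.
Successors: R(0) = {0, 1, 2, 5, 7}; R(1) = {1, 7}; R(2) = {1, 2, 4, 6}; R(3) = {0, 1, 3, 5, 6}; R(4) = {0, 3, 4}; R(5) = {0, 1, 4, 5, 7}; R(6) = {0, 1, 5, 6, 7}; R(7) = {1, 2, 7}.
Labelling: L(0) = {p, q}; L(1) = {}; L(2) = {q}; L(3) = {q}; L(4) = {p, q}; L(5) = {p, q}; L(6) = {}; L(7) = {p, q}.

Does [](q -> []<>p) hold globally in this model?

Let φ = [](q -> []<>p). Evaluate φ at each world:
  0 (successors {0, 1, 2, 5, 7}): φ is true.
  1 (successors {1, 7}): φ is true.
  2 (successors {1, 2, 4, 6}): φ is true.
  3 (successors {0, 1, 3, 5, 6}): φ is true.
  4 (successors {0, 3, 4}): φ is true.
  5 (successors {0, 1, 4, 5, 7}): φ is true.
  6 (successors {0, 1, 5, 6, 7}): φ is true.
  7 (successors {1, 2, 7}): φ is true.
For instance, at 0:
  At 0: [](q -> []<>p) requires q -> []<>p at every successor {0, 1, 2, 5, 7}.
    At 0: q -> []<>p is true.
    At 1: q -> []<>p is true.
    At 2: q -> []<>p is true.
    At 5: q -> []<>p is true.
    At 7: q -> []<>p is true.
  So [](q -> []<>p) is true at 0.

Yes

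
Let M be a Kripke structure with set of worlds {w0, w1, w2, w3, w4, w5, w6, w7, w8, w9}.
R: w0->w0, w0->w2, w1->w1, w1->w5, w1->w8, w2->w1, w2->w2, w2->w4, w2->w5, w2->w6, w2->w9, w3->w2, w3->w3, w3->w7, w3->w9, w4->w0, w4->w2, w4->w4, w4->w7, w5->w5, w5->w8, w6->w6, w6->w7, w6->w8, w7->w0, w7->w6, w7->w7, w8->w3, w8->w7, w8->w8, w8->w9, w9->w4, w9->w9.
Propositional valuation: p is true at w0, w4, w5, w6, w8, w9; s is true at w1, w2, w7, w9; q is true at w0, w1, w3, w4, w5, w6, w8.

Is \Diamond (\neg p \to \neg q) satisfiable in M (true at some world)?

Yes

Let φ = \Diamond (\neg p \to \neg q). Evaluate φ at each world:
  w0 (successors {w0, w2}): φ is true.
  w1 (successors {w1, w5, w8}): φ is true.
  w2 (successors {w1, w2, w4, w5, w6, w9}): φ is true.
  w3 (successors {w2, w3, w7, w9}): φ is true.
  w4 (successors {w0, w2, w4, w7}): φ is true.
  w5 (successors {w5, w8}): φ is true.
  w6 (successors {w6, w7, w8}): φ is true.
  w7 (successors {w0, w6, w7}): φ is true.
  w8 (successors {w3, w7, w8, w9}): φ is true.
  w9 (successors {w4, w9}): φ is true.
Detail at w0 (witness):
  At w0: \Diamond (\neg p \to \neg q) requires \neg p \to \neg q at some successor in {w0, w2}.
    \neg p \to \neg q holds at w0, so \Diamond (\neg p \to \neg q) is true at w0.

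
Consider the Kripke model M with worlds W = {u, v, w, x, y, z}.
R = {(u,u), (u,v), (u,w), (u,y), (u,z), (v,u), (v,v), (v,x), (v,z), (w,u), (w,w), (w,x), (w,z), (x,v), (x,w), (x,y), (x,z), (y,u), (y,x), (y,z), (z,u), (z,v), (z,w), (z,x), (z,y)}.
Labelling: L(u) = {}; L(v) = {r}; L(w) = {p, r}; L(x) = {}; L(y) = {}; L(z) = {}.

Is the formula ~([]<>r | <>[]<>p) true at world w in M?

No

Recall that []ψ holds at a world iff ψ holds at every accessible world, and <>ψ holds iff ψ holds at some accessible world.
At w: []<>r | <>[]<>p is true, so ~([]<>r | <>[]<>p) is false.
  At w: []<>r is true, <>[]<>p is true, so []<>r | <>[]<>p is true.
    At w: []<>r requires <>r at every successor {u, w, x, z}.
      At u: <>r is true.
      At w: <>r is true.
      At x: <>r is true.
      At z: <>r is true.
    So []<>r is true at w.
    At w: <>[]<>p requires []<>p at some successor in {u, w, x, z}.
      []<>p holds at w, so <>[]<>p is true at w.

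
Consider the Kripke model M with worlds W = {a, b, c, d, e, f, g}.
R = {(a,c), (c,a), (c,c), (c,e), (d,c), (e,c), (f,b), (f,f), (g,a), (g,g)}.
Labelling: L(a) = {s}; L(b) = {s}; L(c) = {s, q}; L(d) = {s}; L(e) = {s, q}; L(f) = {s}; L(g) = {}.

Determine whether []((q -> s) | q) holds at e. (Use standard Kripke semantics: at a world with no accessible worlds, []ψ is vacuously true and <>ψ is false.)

At e: []((q -> s) | q) requires (q -> s) | q at every successor {c}.
  At c: (q -> s) | q is true.
So []((q -> s) | q) is true at e.

Yes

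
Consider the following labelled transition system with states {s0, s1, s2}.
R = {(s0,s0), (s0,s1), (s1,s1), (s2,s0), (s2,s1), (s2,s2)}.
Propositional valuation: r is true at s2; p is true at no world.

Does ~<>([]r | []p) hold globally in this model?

Let φ = ~<>([]r | []p). Evaluate φ at each world:
  s0 (successors {s0, s1}): φ is true.
  s1 (successors {s1}): φ is true.
  s2 (successors {s0, s1, s2}): φ is true.
For instance, at s0:
  At s0: <>([]r | []p) is false, so ~<>([]r | []p) is true.
    At s0: <>([]r | []p) requires []r | []p at some successor in {s0, s1}.
      At s0: []r | []p is false.
      At s1: []r | []p is false.
    So <>([]r | []p) is false at s0.

Yes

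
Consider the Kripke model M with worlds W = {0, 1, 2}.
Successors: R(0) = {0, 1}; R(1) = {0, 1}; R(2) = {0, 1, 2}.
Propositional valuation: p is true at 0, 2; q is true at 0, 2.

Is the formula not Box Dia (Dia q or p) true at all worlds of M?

Recall that Box ψ holds at a world iff ψ holds at every accessible world, and Dia ψ holds iff ψ holds at some accessible world.
Let φ = not Box Dia (Dia q or p). Evaluate φ at each world:
  0 (successors {0, 1}): φ is false.
  1 (successors {0, 1}): φ is false.
  2 (successors {0, 1, 2}): φ is false.
Detail at 0 (counterexample):
  At 0: Box Dia (Dia q or p) is true, so not Box Dia (Dia q or p) is false.
    At 0: Box Dia (Dia q or p) requires Dia (Dia q or p) at every successor {0, 1}.
      At 0: Dia (Dia q or p) is true.
      At 1: Dia (Dia q or p) is true.
    So Box Dia (Dia q or p) is true at 0.

No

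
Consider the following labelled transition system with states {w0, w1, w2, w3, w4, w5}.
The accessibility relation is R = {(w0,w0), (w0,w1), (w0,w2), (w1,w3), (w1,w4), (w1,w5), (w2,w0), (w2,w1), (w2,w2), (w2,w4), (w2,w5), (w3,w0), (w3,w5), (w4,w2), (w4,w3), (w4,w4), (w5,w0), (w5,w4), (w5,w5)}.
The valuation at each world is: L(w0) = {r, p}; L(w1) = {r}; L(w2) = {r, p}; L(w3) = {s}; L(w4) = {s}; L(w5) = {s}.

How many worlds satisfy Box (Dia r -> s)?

1

Recall that Box ψ holds at a world iff ψ holds at every accessible world, and Dia ψ holds iff ψ holds at some accessible world.
Let φ = Box (Dia r -> s). Evaluate φ at each world:
  w0 (successors {w0, w1, w2}): φ is false.
  w1 (successors {w3, w4, w5}): φ is true.
  w2 (successors {w0, w1, w2, w4, w5}): φ is false.
  w3 (successors {w0, w5}): φ is false.
  w4 (successors {w2, w3, w4}): φ is false.
  w5 (successors {w0, w4, w5}): φ is false.
For instance, at w2:
  At w2: Box (Dia r -> s) requires Dia r -> s at every successor {w0, w1, w2, w4, w5}.
    Dia r -> s fails at w0, so Box (Dia r -> s) is false at w2.
      At w0: Dia r is true, s is false, so Dia r -> s is false.
Satisfying worlds: {w1}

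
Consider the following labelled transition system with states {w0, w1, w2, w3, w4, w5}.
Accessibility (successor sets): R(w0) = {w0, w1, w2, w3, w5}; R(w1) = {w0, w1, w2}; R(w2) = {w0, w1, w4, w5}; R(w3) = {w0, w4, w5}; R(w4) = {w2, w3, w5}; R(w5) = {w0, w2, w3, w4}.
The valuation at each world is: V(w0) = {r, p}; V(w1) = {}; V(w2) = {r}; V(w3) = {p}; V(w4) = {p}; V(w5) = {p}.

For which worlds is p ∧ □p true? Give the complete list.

w3

Let φ = p ∧ □p. Evaluate φ at each world:
  w0 (successors {w0, w1, w2, w3, w5}): φ is false.
  w1 (successors {w0, w1, w2}): φ is false.
  w2 (successors {w0, w1, w4, w5}): φ is false.
  w3 (successors {w0, w4, w5}): φ is true.
  w4 (successors {w2, w3, w5}): φ is false.
  w5 (successors {w0, w2, w3, w4}): φ is false.
For instance, at w4:
  At w4: p is true, □p is false, so p ∧ □p is false.
    At w4: □p requires p at every successor {w2, w3, w5}.
      p fails at w2, so □p is false at w4.
Satisfying worlds: {w3}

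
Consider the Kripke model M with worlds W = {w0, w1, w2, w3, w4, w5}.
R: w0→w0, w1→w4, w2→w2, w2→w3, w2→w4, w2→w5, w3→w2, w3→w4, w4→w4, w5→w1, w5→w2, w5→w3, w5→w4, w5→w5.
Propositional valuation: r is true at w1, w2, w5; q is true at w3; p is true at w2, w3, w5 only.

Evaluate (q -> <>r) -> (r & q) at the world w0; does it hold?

No

Recall that <>ψ holds at a world iff ψ holds at some accessible world.
At w0: q -> <>r is true, r & q is false, so (q -> <>r) -> (r & q) is false.
  At w0: q is false, <>r is false, so q -> <>r is true.
    At w0: <>r requires r at some successor in {w0}.
      At w0: r is false.
    So <>r is false at w0.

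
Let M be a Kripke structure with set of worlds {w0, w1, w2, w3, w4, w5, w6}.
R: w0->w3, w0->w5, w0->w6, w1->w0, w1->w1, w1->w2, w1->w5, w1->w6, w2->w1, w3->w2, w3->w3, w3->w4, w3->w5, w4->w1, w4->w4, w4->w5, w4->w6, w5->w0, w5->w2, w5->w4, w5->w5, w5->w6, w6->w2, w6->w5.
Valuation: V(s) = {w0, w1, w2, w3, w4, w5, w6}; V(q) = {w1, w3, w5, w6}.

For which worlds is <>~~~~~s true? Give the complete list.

none

Let φ = <>~~~~~s. Evaluate φ at each world:
  w0 (successors {w3, w5, w6}): φ is false.
  w1 (successors {w0, w1, w2, w5, w6}): φ is false.
  w2 (successors {w1}): φ is false.
  w3 (successors {w2, w3, w4, w5}): φ is false.
  w4 (successors {w1, w4, w5, w6}): φ is false.
  w5 (successors {w0, w2, w4, w5, w6}): φ is false.
  w6 (successors {w2, w5}): φ is false.
For instance, at w5:
  At w5: <>~~~~~s requires ~~~~~s at some successor in {w0, w2, w4, w5, w6}.
    At w0: ~~~~~s is false.
    At w2: ~~~~~s is false.
    At w4: ~~~~~s is false.
    At w5: ~~~~~s is false.
    At w6: ~~~~~s is false.
  So <>~~~~~s is false at w5.
Satisfying worlds: none.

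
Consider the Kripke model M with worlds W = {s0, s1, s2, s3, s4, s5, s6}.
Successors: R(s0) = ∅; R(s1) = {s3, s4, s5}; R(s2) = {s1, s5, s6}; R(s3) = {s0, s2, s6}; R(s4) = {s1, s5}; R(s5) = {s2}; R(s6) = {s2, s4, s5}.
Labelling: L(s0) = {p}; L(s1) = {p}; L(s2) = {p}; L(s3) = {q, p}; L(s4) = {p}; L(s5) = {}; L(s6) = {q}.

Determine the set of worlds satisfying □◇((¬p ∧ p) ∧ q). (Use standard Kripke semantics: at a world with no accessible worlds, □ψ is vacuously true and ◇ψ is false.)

Recall that □ψ holds at a world iff ψ holds at every accessible world, and ◇ψ holds iff ψ holds at some accessible world.
Let φ = □◇((¬p ∧ p) ∧ q). Evaluate φ at each world:
  s0 (successors ∅): φ is true.
  s1 (successors {s3, s4, s5}): φ is false.
  s2 (successors {s1, s5, s6}): φ is false.
  s3 (successors {s0, s2, s6}): φ is false.
  s4 (successors {s1, s5}): φ is false.
  s5 (successors {s2}): φ is false.
  s6 (successors {s2, s4, s5}): φ is false.
For instance, at s4:
  At s4: □◇((¬p ∧ p) ∧ q) requires ◇((¬p ∧ p) ∧ q) at every successor {s1, s5}.
    ◇((¬p ∧ p) ∧ q) fails at s1, so □◇((¬p ∧ p) ∧ q) is false at s4.
      At s1: ◇((¬p ∧ p) ∧ q) requires (¬p ∧ p) ∧ q at some successor in {s3, s4, s5}.
        At s3: (¬p ∧ p) ∧ q is false.
        At s4: (¬p ∧ p) ∧ q is false.
        At s5: (¬p ∧ p) ∧ q is false.
      So ◇((¬p ∧ p) ∧ q) is false at s1.
Satisfying worlds: {s0}

s0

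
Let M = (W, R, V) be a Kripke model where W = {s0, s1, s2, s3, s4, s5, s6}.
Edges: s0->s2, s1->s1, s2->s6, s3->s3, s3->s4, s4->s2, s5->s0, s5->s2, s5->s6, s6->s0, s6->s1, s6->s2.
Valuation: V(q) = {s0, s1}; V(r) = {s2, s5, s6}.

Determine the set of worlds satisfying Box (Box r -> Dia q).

s1, s2

Let φ = Box (Box r -> Dia q). Evaluate φ at each world:
  s0 (successors {s2}): φ is false.
  s1 (successors {s1}): φ is true.
  s2 (successors {s6}): φ is true.
  s3 (successors {s3, s4}): φ is false.
  s4 (successors {s2}): φ is false.
  s5 (successors {s0, s2, s6}): φ is false.
  s6 (successors {s0, s1, s2}): φ is false.
For instance, at s4:
  At s4: Box (Box r -> Dia q) requires Box r -> Dia q at every successor {s2}.
    Box r -> Dia q fails at s2, so Box (Box r -> Dia q) is false at s4.
      At s2: Box r is true, Dia q is false, so Box r -> Dia q is false.
Satisfying worlds: {s1, s2}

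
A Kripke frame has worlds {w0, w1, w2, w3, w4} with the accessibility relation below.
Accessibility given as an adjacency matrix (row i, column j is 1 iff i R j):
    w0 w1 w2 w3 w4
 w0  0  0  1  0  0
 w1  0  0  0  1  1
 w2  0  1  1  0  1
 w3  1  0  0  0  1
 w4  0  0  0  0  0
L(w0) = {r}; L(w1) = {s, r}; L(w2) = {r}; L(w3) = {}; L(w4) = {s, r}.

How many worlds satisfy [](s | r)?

4

Let φ = [](s | r). Evaluate φ at each world:
  w0 (successors {w2}): φ is true.
  w1 (successors {w3, w4}): φ is false.
  w2 (successors {w1, w2, w4}): φ is true.
  w3 (successors {w0, w4}): φ is true.
  w4 (successors ∅): φ is true.
For instance, at w3:
  At w3: [](s | r) requires s | r at every successor {w0, w4}.
    At w0: s | r is true.
    At w4: s | r is true.
  So [](s | r) is true at w3.
Satisfying worlds: {w0, w2, w3, w4}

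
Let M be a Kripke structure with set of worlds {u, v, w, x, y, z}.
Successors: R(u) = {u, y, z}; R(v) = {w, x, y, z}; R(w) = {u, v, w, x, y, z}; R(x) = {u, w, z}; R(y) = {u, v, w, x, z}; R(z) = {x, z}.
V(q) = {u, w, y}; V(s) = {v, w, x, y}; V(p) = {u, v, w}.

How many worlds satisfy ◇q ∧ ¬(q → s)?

1

Recall that ◇ψ holds at a world iff ψ holds at some accessible world.
Let φ = ◇q ∧ ¬(q → s). Evaluate φ at each world:
  u (successors {u, y, z}): φ is true.
  v (successors {w, x, y, z}): φ is false.
  w (successors {u, v, w, x, y, z}): φ is false.
  x (successors {u, w, z}): φ is false.
  y (successors {u, v, w, x, z}): φ is false.
  z (successors {x, z}): φ is false.
For instance, at v:
  At v: ◇q is true, ¬(q → s) is false, so ◇q ∧ ¬(q → s) is false.
    At v: ◇q requires q at some successor in {w, x, y, z}.
      q holds at w, so ◇q is true at v.
Satisfying worlds: {u}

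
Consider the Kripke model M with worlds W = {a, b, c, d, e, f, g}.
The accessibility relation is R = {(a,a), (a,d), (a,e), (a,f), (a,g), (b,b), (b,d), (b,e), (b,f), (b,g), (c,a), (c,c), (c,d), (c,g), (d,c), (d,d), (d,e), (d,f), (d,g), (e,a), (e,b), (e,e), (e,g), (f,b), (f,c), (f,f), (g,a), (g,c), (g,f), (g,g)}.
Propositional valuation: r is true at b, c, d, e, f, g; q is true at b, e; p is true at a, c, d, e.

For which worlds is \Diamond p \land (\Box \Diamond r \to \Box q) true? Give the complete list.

Let φ = \Diamond p \land (\Box \Diamond r \to \Box q). Evaluate φ at each world:
  a (successors {a, d, e, f, g}): φ is false.
  b (successors {b, d, e, f, g}): φ is false.
  c (successors {a, c, d, g}): φ is false.
  d (successors {c, d, e, f, g}): φ is false.
  e (successors {a, b, e, g}): φ is false.
  f (successors {b, c, f}): φ is false.
  g (successors {a, c, f, g}): φ is false.
For instance, at f:
  At f: \Diamond p is true, \Box \Diamond r \to \Box q is false, so \Diamond p \land (\Box \Diamond r \to \Box q) is false.
    At f: \Diamond p requires p at some successor in {b, c, f}.
      p holds at c, so \Diamond p is true at f.
    At f: \Box \Diamond r is true, \Box q is false, so \Box \Diamond r \to \Box q is false.
      At f: \Box \Diamond r requires \Diamond r at every successor {b, c, f}.
        At b: \Diamond r is true.
        At c: \Diamond r is true.
        At f: \Diamond r is true.
      So \Box \Diamond r is true at f.
      At f: \Box q requires q at every successor {b, c, f}.
        q fails at c, so \Box q is false at f.
Satisfying worlds: none.

none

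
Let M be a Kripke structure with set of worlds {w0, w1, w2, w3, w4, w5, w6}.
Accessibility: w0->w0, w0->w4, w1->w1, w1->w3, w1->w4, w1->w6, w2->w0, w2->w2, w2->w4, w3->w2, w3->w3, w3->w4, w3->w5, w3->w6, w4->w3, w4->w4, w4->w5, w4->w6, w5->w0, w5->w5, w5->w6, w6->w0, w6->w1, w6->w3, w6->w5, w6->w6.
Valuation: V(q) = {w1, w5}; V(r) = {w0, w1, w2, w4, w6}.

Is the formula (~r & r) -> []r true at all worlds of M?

Let φ = (~r & r) -> []r. Evaluate φ at each world:
  w0 (successors {w0, w4}): φ is true.
  w1 (successors {w1, w3, w4, w6}): φ is true.
  w2 (successors {w0, w2, w4}): φ is true.
  w3 (successors {w2, w3, w4, w5, w6}): φ is true.
  w4 (successors {w3, w4, w5, w6}): φ is true.
  w5 (successors {w0, w5, w6}): φ is true.
  w6 (successors {w0, w1, w3, w5, w6}): φ is true.
For instance, at w0:
  At w0: ~r & r is false, []r is true, so (~r & r) -> []r is true.
    At w0: []r requires r at every successor {w0, w4}.
      At w0: r is true.
      At w4: r is true.
    So []r is true at w0.

Yes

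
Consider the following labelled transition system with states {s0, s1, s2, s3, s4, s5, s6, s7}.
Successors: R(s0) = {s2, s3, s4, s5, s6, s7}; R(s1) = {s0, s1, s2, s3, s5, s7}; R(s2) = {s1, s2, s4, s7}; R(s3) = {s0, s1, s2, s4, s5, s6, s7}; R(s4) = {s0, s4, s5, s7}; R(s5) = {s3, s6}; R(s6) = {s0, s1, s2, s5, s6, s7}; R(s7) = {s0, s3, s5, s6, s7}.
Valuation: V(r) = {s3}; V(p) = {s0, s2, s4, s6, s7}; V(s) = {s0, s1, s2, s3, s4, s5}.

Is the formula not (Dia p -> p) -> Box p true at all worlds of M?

No

Let φ = not (Dia p -> p) -> Box p. Evaluate φ at each world:
  s0 (successors {s2, s3, s4, s5, s6, s7}): φ is true.
  s1 (successors {s0, s1, s2, s3, s5, s7}): φ is false.
  s2 (successors {s1, s2, s4, s7}): φ is true.
  s3 (successors {s0, s1, s2, s4, s5, s6, s7}): φ is false.
  s4 (successors {s0, s4, s5, s7}): φ is true.
  s5 (successors {s3, s6}): φ is false.
  s6 (successors {s0, s1, s2, s5, s6, s7}): φ is true.
  s7 (successors {s0, s3, s5, s6, s7}): φ is true.
Detail at s1 (counterexample):
  At s1: not (Dia p -> p) is true, Box p is false, so not (Dia p -> p) -> Box p is false.
    At s1: Dia p -> p is false, so not (Dia p -> p) is true.
      At s1: Dia p is true, p is false, so Dia p -> p is false.
    At s1: Box p requires p at every successor {s0, s1, s2, s3, s5, s7}.
      p fails at s1, so Box p is false at s1.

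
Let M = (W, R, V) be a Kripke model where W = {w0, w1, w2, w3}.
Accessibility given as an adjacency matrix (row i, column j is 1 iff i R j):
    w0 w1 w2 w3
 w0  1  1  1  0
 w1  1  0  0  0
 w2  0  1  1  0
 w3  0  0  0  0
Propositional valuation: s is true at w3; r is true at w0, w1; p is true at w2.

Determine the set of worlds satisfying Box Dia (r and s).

w3

Let φ = Box Dia (r and s). Evaluate φ at each world:
  w0 (successors {w0, w1, w2}): φ is false.
  w1 (successors {w0}): φ is false.
  w2 (successors {w1, w2}): φ is false.
  w3 (successors ∅): φ is true.
For instance, at w2:
  At w2: Box Dia (r and s) requires Dia (r and s) at every successor {w1, w2}.
    Dia (r and s) fails at w1, so Box Dia (r and s) is false at w2.
      At w1: Dia (r and s) requires r and s at some successor in {w0}.
        At w0: r and s is false.
      So Dia (r and s) is false at w1.
Satisfying worlds: {w3}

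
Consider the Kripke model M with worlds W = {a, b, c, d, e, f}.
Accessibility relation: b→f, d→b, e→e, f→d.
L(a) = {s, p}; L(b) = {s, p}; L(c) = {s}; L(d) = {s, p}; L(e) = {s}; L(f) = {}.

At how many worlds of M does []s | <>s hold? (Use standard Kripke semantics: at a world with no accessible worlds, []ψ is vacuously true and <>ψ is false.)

Recall that []ψ holds at a world iff ψ holds at every accessible world, and <>ψ holds iff ψ holds at some accessible world.
Let φ = []s | <>s. Evaluate φ at each world:
  a (successors ∅): φ is true.
  b (successors {f}): φ is false.
  c (successors ∅): φ is true.
  d (successors {b}): φ is true.
  e (successors {e}): φ is true.
  f (successors {d}): φ is true.
For instance, at f:
  At f: []s is true, <>s is true, so []s | <>s is true.
    At f: []s requires s at every successor {d}.
      At d: s is true.
    So []s is true at f.
    At f: <>s requires s at some successor in {d}.
      s holds at d, so <>s is true at f.
Satisfying worlds: {a, c, d, e, f}

5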